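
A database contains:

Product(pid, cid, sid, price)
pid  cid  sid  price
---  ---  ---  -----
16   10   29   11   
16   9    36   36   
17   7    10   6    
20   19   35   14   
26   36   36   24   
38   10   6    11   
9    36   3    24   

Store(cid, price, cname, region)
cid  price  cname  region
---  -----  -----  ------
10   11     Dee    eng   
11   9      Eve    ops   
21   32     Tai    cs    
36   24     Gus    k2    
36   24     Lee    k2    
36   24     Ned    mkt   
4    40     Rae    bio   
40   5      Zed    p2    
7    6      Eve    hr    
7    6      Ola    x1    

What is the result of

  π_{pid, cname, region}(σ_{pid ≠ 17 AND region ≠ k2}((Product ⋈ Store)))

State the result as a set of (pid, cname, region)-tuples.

{(16, Dee, eng), (26, Ned, mkt), (38, Dee, eng), (9, Ned, mkt)}

Joining Product and Store on cid, price yields {(16, 10, 29, 11, Dee, eng), (17, 7, 10, 6, Eve, hr), (17, 7, 10, 6, Ola, x1), (26, 36, 36, 24, Gus, k2), (26, 36, 36, 24, Lee, k2), (26, 36, 36, 24, Ned, mkt), (38, 10, 6, 11, Dee, eng), (9, 36, 3, 24, Gus, k2), (9, 36, 3, 24, Lee, k2), (9, 36, 3, 24, Ned, mkt)}.
σ[pid ≠ 17 AND region ≠ k2]: keep tuples satisfying pid ≠ 17 AND region ≠ k2 → {(16, 10, 29, 11, Dee, eng), (26, 36, 36, 24, Ned, mkt), (38, 10, 6, 11, Dee, eng), (9, 36, 3, 24, Ned, mkt)}
Keep only column(s) pid, cname, region: {(16, Dee, eng), (26, Ned, mkt), (38, Dee, eng), (9, Ned, mkt)}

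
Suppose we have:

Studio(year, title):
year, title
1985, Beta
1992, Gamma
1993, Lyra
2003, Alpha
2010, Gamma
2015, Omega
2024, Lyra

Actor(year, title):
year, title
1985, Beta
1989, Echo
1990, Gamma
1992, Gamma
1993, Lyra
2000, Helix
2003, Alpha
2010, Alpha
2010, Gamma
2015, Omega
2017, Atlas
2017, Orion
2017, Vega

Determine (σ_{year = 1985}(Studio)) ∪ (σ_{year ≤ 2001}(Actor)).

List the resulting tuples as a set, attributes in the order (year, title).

Apply σ_{year = 1985}; surviving tuples: {(1985, Beta)}
Apply σ_{year ≤ 2001}; surviving tuples: {(1985, Beta), (1989, Echo), (1990, Gamma), (1992, Gamma), (1993, Lyra), (2000, Helix)}
Union: {(1985, Beta)} with {(1985, Beta), (1989, Echo), (1990, Gamma), (1992, Gamma), (1993, Lyra), (2000, Helix)} → {(1985, Beta), (1989, Echo), (1990, Gamma), (1992, Gamma), (1993, Lyra), (2000, Helix)}

{(1985, Beta), (1989, Echo), (1990, Gamma), (1992, Gamma), (1993, Lyra), (2000, Helix)}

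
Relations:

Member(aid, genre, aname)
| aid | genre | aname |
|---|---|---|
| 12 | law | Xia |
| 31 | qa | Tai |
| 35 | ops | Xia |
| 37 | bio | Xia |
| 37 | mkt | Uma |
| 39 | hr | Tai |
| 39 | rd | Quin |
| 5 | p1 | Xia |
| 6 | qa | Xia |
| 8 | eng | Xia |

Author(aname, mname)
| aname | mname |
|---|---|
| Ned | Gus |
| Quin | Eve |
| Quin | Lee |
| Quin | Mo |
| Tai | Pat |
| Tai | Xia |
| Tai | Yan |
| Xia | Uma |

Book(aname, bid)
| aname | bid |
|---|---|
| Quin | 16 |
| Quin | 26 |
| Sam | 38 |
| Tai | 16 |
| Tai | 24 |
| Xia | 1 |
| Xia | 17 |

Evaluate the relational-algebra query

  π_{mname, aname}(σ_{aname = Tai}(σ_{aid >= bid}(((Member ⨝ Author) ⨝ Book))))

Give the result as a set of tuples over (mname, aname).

Natural join on aname: {(12, law, Xia, Uma), (31, qa, Tai, Pat), (31, qa, Tai, Xia), (31, qa, Tai, Yan), (35, ops, Xia, Uma), (37, bio, Xia, Uma), (39, hr, Tai, Pat), (39, hr, Tai, Xia), (39, hr, Tai, Yan), (39, rd, Quin, Eve), (39, rd, Quin, Lee), (39, rd, Quin, Mo), (5, p1, Xia, Uma), (6, qa, Xia, Uma), (8, eng, Xia, Uma)}
Natural join on aname: {(12, law, Xia, Uma, 1), (12, law, Xia, Uma, 17), (31, qa, Tai, Pat, 16), (31, qa, Tai, Pat, 24), (31, qa, Tai, Xia, 16), (31, qa, Tai, Xia, 24), (31, qa, Tai, Yan, 16), (31, qa, Tai, Yan, 24), (35, ops, Xia, Uma, 1), (35, ops, Xia, Uma, 17), (37, bio, Xia, Uma, 1), (37, bio, Xia, Uma, 17), (39, hr, Tai, Pat, 16), (39, hr, Tai, Pat, 24), (39, hr, Tai, Xia, 16), (39, hr, Tai, Xia, 24), (39, hr, Tai, Yan, 16), (39, hr, Tai, Yan, 24), (39, rd, Quin, Eve, 16), (39, rd, Quin, Eve, 26), (39, rd, Quin, Lee, 16), (39, rd, Quin, Lee, 26), (39, rd, Quin, Mo, 16), (39, rd, Quin, Mo, 26), (5, p1, Xia, Uma, 1), (5, p1, Xia, Uma, 17), (6, qa, Xia, Uma, 1), (6, qa, Xia, Uma, 17), (8, eng, Xia, Uma, 1), (8, eng, Xia, Uma, 17)}
Filtering on aid >= bid leaves {(12, law, Xia, Uma, 1), (31, qa, Tai, Pat, 16), (31, qa, Tai, Pat, 24), (31, qa, Tai, Xia, 16), (31, qa, Tai, Xia, 24), (31, qa, Tai, Yan, 16), (31, qa, Tai, Yan, 24), (35, ops, Xia, Uma, 1), (35, ops, Xia, Uma, 17), (37, bio, Xia, Uma, 1), (37, bio, Xia, Uma, 17), (39, hr, Tai, Pat, 16), (39, hr, Tai, Pat, 24), (39, hr, Tai, Xia, 16), (39, hr, Tai, Xia, 24), (39, hr, Tai, Yan, 16), (39, hr, Tai, Yan, 24), (39, rd, Quin, Eve, 16), (39, rd, Quin, Eve, 26), (39, rd, Quin, Lee, 16), (39, rd, Quin, Lee, 26), (39, rd, Quin, Mo, 16), (39, rd, Quin, Mo, 26), (5, p1, Xia, Uma, 1), (6, qa, Xia, Uma, 1), (8, eng, Xia, Uma, 1)}.
Filtering on aname = Tai leaves {(31, qa, Tai, Pat, 16), (31, qa, Tai, Pat, 24), (31, qa, Tai, Xia, 16), (31, qa, Tai, Xia, 24), (31, qa, Tai, Yan, 16), (31, qa, Tai, Yan, 24), (39, hr, Tai, Pat, 16), (39, hr, Tai, Pat, 24), (39, hr, Tai, Xia, 16), (39, hr, Tai, Xia, 24), (39, hr, Tai, Yan, 16), (39, hr, Tai, Yan, 24)}.
Keep only column(s) mname, aname (9 duplicate(s) eliminated): {(Pat, Tai), (Xia, Tai), (Yan, Tai)}

{(Pat, Tai), (Xia, Tai), (Yan, Tai)}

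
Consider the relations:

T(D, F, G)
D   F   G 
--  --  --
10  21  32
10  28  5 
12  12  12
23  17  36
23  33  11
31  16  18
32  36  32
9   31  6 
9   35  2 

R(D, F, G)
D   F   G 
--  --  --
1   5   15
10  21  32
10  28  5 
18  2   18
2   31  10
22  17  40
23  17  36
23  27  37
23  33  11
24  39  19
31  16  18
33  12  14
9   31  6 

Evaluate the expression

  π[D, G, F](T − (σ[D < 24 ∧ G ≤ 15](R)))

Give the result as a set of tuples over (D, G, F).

{(10, 32, 21), (12, 12, 12), (23, 36, 17), (31, 18, 16), (32, 32, 36), (9, 2, 35)}

Selection D < 24 ∧ G ≤ 15: {(1, 5, 15), (10, 28, 5), (2, 31, 10), (23, 33, 11), (9, 31, 6)}
Taking the difference: {(10, 21, 32), (12, 12, 12), (23, 17, 36), (31, 16, 18), (32, 36, 32), (9, 35, 2)}
Projecting to D, G, F: {(10, 32, 21), (12, 12, 12), (23, 36, 17), (31, 18, 16), (32, 32, 36), (9, 2, 35)}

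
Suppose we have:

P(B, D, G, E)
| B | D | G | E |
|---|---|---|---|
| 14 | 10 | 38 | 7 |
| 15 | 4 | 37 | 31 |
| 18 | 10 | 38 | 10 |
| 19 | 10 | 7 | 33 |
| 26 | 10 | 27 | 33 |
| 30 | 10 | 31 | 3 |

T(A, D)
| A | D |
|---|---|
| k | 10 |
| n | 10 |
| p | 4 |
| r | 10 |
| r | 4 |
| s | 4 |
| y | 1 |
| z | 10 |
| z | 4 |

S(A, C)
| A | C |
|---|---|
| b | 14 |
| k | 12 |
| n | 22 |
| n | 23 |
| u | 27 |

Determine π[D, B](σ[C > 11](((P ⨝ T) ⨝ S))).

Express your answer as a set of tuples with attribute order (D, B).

{(10, 14), (10, 18), (10, 19), (10, 26), (10, 30)}

Joining P and T on D yields {(14, 10, 38, 7, k), (14, 10, 38, 7, n), (14, 10, 38, 7, r), (14, 10, 38, 7, z), (15, 4, 37, 31, p), (15, 4, 37, 31, r), (15, 4, 37, 31, s), (15, 4, 37, 31, z), (18, 10, 38, 10, k), (18, 10, 38, 10, n), (18, 10, 38, 10, r), (18, 10, 38, 10, z), (19, 10, 7, 33, k), (19, 10, 7, 33, n), (19, 10, 7, 33, r), (19, 10, 7, 33, z), (26, 10, 27, 33, k), (26, 10, 27, 33, n), (26, 10, 27, 33, r), (26, 10, 27, 33, z), (30, 10, 31, 3, k), (30, 10, 31, 3, n), (30, 10, 31, 3, r), (30, 10, 31, 3, z)}.
Joining (P ⨝ T) and S on A yields {(14, 10, 38, 7, k, 12), (14, 10, 38, 7, n, 22), (14, 10, 38, 7, n, 23), (18, 10, 38, 10, k, 12), (18, 10, 38, 10, n, 22), (18, 10, 38, 10, n, 23), (19, 10, 7, 33, k, 12), (19, 10, 7, 33, n, 22), (19, 10, 7, 33, n, 23), (26, 10, 27, 33, k, 12), (26, 10, 27, 33, n, 22), (26, 10, 27, 33, n, 23), (30, 10, 31, 3, k, 12), (30, 10, 31, 3, n, 22), (30, 10, 31, 3, n, 23)}.
Apply σ_{C > 11}; surviving tuples: {(14, 10, 38, 7, k, 12), (14, 10, 38, 7, n, 22), (14, 10, 38, 7, n, 23), (18, 10, 38, 10, k, 12), (18, 10, 38, 10, n, 22), (18, 10, 38, 10, n, 23), (19, 10, 7, 33, k, 12), (19, 10, 7, 33, n, 22), (19, 10, 7, 33, n, 23), (26, 10, 27, 33, k, 12), (26, 10, 27, 33, n, 22), (26, 10, 27, 33, n, 23), (30, 10, 31, 3, k, 12), (30, 10, 31, 3, n, 22), (30, 10, 31, 3, n, 23)}
Projecting to D, B (10 duplicate(s) eliminated): {(10, 14), (10, 18), (10, 19), (10, 26), (10, 30)}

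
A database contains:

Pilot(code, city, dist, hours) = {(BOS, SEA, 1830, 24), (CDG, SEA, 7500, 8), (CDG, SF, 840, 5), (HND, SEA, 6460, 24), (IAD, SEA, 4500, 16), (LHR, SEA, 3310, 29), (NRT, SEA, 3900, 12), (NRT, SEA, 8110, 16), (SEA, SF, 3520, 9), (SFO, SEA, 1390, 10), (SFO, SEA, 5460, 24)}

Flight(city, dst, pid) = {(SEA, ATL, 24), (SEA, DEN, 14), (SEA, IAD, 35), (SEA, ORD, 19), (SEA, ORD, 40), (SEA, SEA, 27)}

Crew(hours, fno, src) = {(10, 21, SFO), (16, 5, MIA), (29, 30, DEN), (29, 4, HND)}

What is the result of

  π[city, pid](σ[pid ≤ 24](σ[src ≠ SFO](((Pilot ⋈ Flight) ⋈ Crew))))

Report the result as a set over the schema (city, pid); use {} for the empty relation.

Natural join on city: {(BOS, SEA, 1830, 24, ATL, 24), (BOS, SEA, 1830, 24, DEN, 14), (BOS, SEA, 1830, 24, IAD, 35), (BOS, SEA, 1830, 24, ORD, 19), (BOS, SEA, 1830, 24, ORD, 40), (BOS, SEA, 1830, 24, SEA, 27), (CDG, SEA, 7500, 8, ATL, 24), (CDG, SEA, 7500, 8, DEN, 14), (CDG, SEA, 7500, 8, IAD, 35), (CDG, SEA, 7500, 8, ORD, 19), (CDG, SEA, 7500, 8, ORD, 40), (CDG, SEA, 7500, 8, SEA, 27), (HND, SEA, 6460, 24, ATL, 24), (HND, SEA, 6460, 24, DEN, 14), (HND, SEA, 6460, 24, IAD, 35), (HND, SEA, 6460, 24, ORD, 19), (HND, SEA, 6460, 24, ORD, 40), (HND, SEA, 6460, 24, SEA, 27), (IAD, SEA, 4500, 16, ATL, 24), (IAD, SEA, 4500, 16, DEN, 14), (IAD, SEA, 4500, 16, IAD, 35), (IAD, SEA, 4500, 16, ORD, 19), (IAD, SEA, 4500, 16, ORD, 40), (IAD, SEA, 4500, 16, SEA, 27), (LHR, SEA, 3310, 29, ATL, 24), (LHR, SEA, 3310, 29, DEN, 14), (LHR, SEA, 3310, 29, IAD, 35), (LHR, SEA, 3310, 29, ORD, 19), (LHR, SEA, 3310, 29, ORD, 40), (LHR, SEA, 3310, 29, SEA, 27), (NRT, SEA, 3900, 12, ATL, 24), (NRT, SEA, 3900, 12, DEN, 14), (NRT, SEA, 3900, 12, IAD, 35), (NRT, SEA, 3900, 12, ORD, 19), (NRT, SEA, 3900, 12, ORD, 40), (NRT, SEA, 3900, 12, SEA, 27), (NRT, SEA, 8110, 16, ATL, 24), (NRT, SEA, 8110, 16, DEN, 14), (NRT, SEA, 8110, 16, IAD, 35), (NRT, SEA, 8110, 16, ORD, 19), (NRT, SEA, 8110, 16, ORD, 40), (NRT, SEA, 8110, 16, SEA, 27), (SFO, SEA, 1390, 10, ATL, 24), (SFO, SEA, 1390, 10, DEN, 14), (SFO, SEA, 1390, 10, IAD, 35), (SFO, SEA, 1390, 10, ORD, 19), (SFO, SEA, 1390, 10, ORD, 40), (SFO, SEA, 1390, 10, SEA, 27), (SFO, SEA, 5460, 24, ATL, 24), (SFO, SEA, 5460, 24, DEN, 14), (SFO, SEA, 5460, 24, IAD, 35), (SFO, SEA, 5460, 24, ORD, 19), (SFO, SEA, 5460, 24, ORD, 40), (SFO, SEA, 5460, 24, SEA, 27)}
Natural join on hours: {(IAD, SEA, 4500, 16, ATL, 24, 5, MIA), (IAD, SEA, 4500, 16, DEN, 14, 5, MIA), (IAD, SEA, 4500, 16, IAD, 35, 5, MIA), (IAD, SEA, 4500, 16, ORD, 19, 5, MIA), (IAD, SEA, 4500, 16, ORD, 40, 5, MIA), (IAD, SEA, 4500, 16, SEA, 27, 5, MIA), (LHR, SEA, 3310, 29, ATL, 24, 30, DEN), (LHR, SEA, 3310, 29, ATL, 24, 4, HND), (LHR, SEA, 3310, 29, DEN, 14, 30, DEN), (LHR, SEA, 3310, 29, DEN, 14, 4, HND), (LHR, SEA, 3310, 29, IAD, 35, 30, DEN), (LHR, SEA, 3310, 29, IAD, 35, 4, HND), (LHR, SEA, 3310, 29, ORD, 19, 30, DEN), (LHR, SEA, 3310, 29, ORD, 19, 4, HND), (LHR, SEA, 3310, 29, ORD, 40, 30, DEN), (LHR, SEA, 3310, 29, ORD, 40, 4, HND), (LHR, SEA, 3310, 29, SEA, 27, 30, DEN), (LHR, SEA, 3310, 29, SEA, 27, 4, HND), (NRT, SEA, 8110, 16, ATL, 24, 5, MIA), (NRT, SEA, 8110, 16, DEN, 14, 5, MIA), (NRT, SEA, 8110, 16, IAD, 35, 5, MIA), (NRT, SEA, 8110, 16, ORD, 19, 5, MIA), (NRT, SEA, 8110, 16, ORD, 40, 5, MIA), (NRT, SEA, 8110, 16, SEA, 27, 5, MIA), (SFO, SEA, 1390, 10, ATL, 24, 21, SFO), (SFO, SEA, 1390, 10, DEN, 14, 21, SFO), (SFO, SEA, 1390, 10, IAD, 35, 21, SFO), (SFO, SEA, 1390, 10, ORD, 19, 21, SFO), (SFO, SEA, 1390, 10, ORD, 40, 21, SFO), (SFO, SEA, 1390, 10, SEA, 27, 21, SFO)}
Apply σ_{src ≠ SFO}; surviving tuples: {(IAD, SEA, 4500, 16, ATL, 24, 5, MIA), (IAD, SEA, 4500, 16, DEN, 14, 5, MIA), (IAD, SEA, 4500, 16, IAD, 35, 5, MIA), (IAD, SEA, 4500, 16, ORD, 19, 5, MIA), (IAD, SEA, 4500, 16, ORD, 40, 5, MIA), (IAD, SEA, 4500, 16, SEA, 27, 5, MIA), (LHR, SEA, 3310, 29, ATL, 24, 30, DEN), (LHR, SEA, 3310, 29, ATL, 24, 4, HND), (LHR, SEA, 3310, 29, DEN, 14, 30, DEN), (LHR, SEA, 3310, 29, DEN, 14, 4, HND), (LHR, SEA, 3310, 29, IAD, 35, 30, DEN), (LHR, SEA, 3310, 29, IAD, 35, 4, HND), (LHR, SEA, 3310, 29, ORD, 19, 30, DEN), (LHR, SEA, 3310, 29, ORD, 19, 4, HND), (LHR, SEA, 3310, 29, ORD, 40, 30, DEN), (LHR, SEA, 3310, 29, ORD, 40, 4, HND), (LHR, SEA, 3310, 29, SEA, 27, 30, DEN), (LHR, SEA, 3310, 29, SEA, 27, 4, HND), (NRT, SEA, 8110, 16, ATL, 24, 5, MIA), (NRT, SEA, 8110, 16, DEN, 14, 5, MIA), (NRT, SEA, 8110, 16, IAD, 35, 5, MIA), (NRT, SEA, 8110, 16, ORD, 19, 5, MIA), (NRT, SEA, 8110, 16, ORD, 40, 5, MIA), (NRT, SEA, 8110, 16, SEA, 27, 5, MIA)}
Apply σ_{pid ≤ 24}; surviving tuples: {(IAD, SEA, 4500, 16, ATL, 24, 5, MIA), (IAD, SEA, 4500, 16, DEN, 14, 5, MIA), (IAD, SEA, 4500, 16, ORD, 19, 5, MIA), (LHR, SEA, 3310, 29, ATL, 24, 30, DEN), (LHR, SEA, 3310, 29, ATL, 24, 4, HND), (LHR, SEA, 3310, 29, DEN, 14, 30, DEN), (LHR, SEA, 3310, 29, DEN, 14, 4, HND), (LHR, SEA, 3310, 29, ORD, 19, 30, DEN), (LHR, SEA, 3310, 29, ORD, 19, 4, HND), (NRT, SEA, 8110, 16, ATL, 24, 5, MIA), (NRT, SEA, 8110, 16, DEN, 14, 5, MIA), (NRT, SEA, 8110, 16, ORD, 19, 5, MIA)}
Keep only column(s) city, pid (9 duplicate(s) eliminated): {(SEA, 14), (SEA, 19), (SEA, 24)}

{(SEA, 14), (SEA, 19), (SEA, 24)}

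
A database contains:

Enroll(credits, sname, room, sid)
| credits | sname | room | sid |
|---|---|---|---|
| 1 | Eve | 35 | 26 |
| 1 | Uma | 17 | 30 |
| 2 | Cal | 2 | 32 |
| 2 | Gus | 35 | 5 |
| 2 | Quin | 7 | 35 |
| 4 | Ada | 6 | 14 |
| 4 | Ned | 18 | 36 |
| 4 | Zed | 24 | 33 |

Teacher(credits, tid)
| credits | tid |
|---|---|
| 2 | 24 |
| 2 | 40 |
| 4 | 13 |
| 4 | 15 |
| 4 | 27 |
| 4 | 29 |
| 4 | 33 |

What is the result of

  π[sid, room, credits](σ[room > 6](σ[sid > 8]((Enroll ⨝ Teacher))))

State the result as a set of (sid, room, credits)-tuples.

Joining Enroll and Teacher on credits yields {(2, Cal, 2, 32, 24), (2, Cal, 2, 32, 40), (2, Gus, 35, 5, 24), (2, Gus, 35, 5, 40), (2, Quin, 7, 35, 24), (2, Quin, 7, 35, 40), (4, Ada, 6, 14, 13), (4, Ada, 6, 14, 15), (4, Ada, 6, 14, 27), (4, Ada, 6, 14, 29), (4, Ada, 6, 14, 33), (4, Ned, 18, 36, 13), (4, Ned, 18, 36, 15), (4, Ned, 18, 36, 27), (4, Ned, 18, 36, 29), (4, Ned, 18, 36, 33), (4, Zed, 24, 33, 13), (4, Zed, 24, 33, 15), (4, Zed, 24, 33, 27), (4, Zed, 24, 33, 29), (4, Zed, 24, 33, 33)}.
σ[sid > 8]: keep tuples satisfying sid > 8 → {(2, Cal, 2, 32, 24), (2, Cal, 2, 32, 40), (2, Quin, 7, 35, 24), (2, Quin, 7, 35, 40), (4, Ada, 6, 14, 13), (4, Ada, 6, 14, 15), (4, Ada, 6, 14, 27), (4, Ada, 6, 14, 29), (4, Ada, 6, 14, 33), (4, Ned, 18, 36, 13), (4, Ned, 18, 36, 15), (4, Ned, 18, 36, 27), (4, Ned, 18, 36, 29), (4, Ned, 18, 36, 33), (4, Zed, 24, 33, 13), (4, Zed, 24, 33, 15), (4, Zed, 24, 33, 27), (4, Zed, 24, 33, 29), (4, Zed, 24, 33, 33)}
σ[room > 6]: keep tuples satisfying room > 6 → {(2, Quin, 7, 35, 24), (2, Quin, 7, 35, 40), (4, Ned, 18, 36, 13), (4, Ned, 18, 36, 15), (4, Ned, 18, 36, 27), (4, Ned, 18, 36, 29), (4, Ned, 18, 36, 33), (4, Zed, 24, 33, 13), (4, Zed, 24, 33, 15), (4, Zed, 24, 33, 27), (4, Zed, 24, 33, 29), (4, Zed, 24, 33, 33)}
π[sid, room, credits]: project onto (sid, room, credits) (9 duplicate(s) eliminated) → {(33, 24, 4), (35, 7, 2), (36, 18, 4)}

{(33, 24, 4), (35, 7, 2), (36, 18, 4)}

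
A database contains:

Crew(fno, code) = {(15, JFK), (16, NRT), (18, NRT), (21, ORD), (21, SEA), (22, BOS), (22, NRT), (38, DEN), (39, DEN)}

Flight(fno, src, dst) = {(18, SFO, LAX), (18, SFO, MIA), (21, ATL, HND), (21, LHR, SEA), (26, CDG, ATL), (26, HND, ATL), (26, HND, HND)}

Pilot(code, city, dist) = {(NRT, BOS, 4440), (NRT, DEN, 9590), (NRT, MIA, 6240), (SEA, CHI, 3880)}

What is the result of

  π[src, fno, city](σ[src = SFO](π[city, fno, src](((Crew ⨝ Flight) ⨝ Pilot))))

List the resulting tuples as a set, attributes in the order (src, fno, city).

Joining Crew and Flight on fno yields {(18, NRT, SFO, LAX), (18, NRT, SFO, MIA), (21, ORD, ATL, HND), (21, ORD, LHR, SEA), (21, SEA, ATL, HND), (21, SEA, LHR, SEA)}.
Joining (Crew ⨝ Flight) and Pilot on code yields {(18, NRT, SFO, LAX, BOS, 4440), (18, NRT, SFO, LAX, DEN, 9590), (18, NRT, SFO, LAX, MIA, 6240), (18, NRT, SFO, MIA, BOS, 4440), (18, NRT, SFO, MIA, DEN, 9590), (18, NRT, SFO, MIA, MIA, 6240), (21, SEA, ATL, HND, CHI, 3880), (21, SEA, LHR, SEA, CHI, 3880)}.
Projecting to city, fno, src (3 duplicate(s) eliminated): {(BOS, 18, SFO), (CHI, 21, ATL), (CHI, 21, LHR), (DEN, 18, SFO), (MIA, 18, SFO)}
Filtering on src = SFO leaves {(BOS, 18, SFO), (DEN, 18, SFO), (MIA, 18, SFO)}.
Projecting to src, fno, city: {(SFO, 18, BOS), (SFO, 18, DEN), (SFO, 18, MIA)}

{(SFO, 18, BOS), (SFO, 18, DEN), (SFO, 18, MIA)}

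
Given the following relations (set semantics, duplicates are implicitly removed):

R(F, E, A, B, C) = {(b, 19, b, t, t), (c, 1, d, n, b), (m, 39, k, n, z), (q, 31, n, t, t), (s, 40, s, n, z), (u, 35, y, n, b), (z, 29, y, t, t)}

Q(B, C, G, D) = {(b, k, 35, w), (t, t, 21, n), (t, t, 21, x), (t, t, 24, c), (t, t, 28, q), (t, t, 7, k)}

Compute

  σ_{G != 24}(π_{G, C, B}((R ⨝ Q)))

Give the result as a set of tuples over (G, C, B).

{(21, t, t), (28, t, t), (7, t, t)}

Joining R and Q on B, C yields {(b, 19, b, t, t, 21, n), (b, 19, b, t, t, 21, x), (b, 19, b, t, t, 24, c), (b, 19, b, t, t, 28, q), (b, 19, b, t, t, 7, k), (q, 31, n, t, t, 21, n), (q, 31, n, t, t, 21, x), (q, 31, n, t, t, 24, c), (q, 31, n, t, t, 28, q), (q, 31, n, t, t, 7, k), (z, 29, y, t, t, 21, n), (z, 29, y, t, t, 21, x), (z, 29, y, t, t, 24, c), (z, 29, y, t, t, 28, q), (z, 29, y, t, t, 7, k)}.
π[G, C, B]: project onto (G, C, B) (11 duplicate(s) eliminated) → {(21, t, t), (24, t, t), (28, t, t), (7, t, t)}
Selection G != 24: {(21, t, t), (28, t, t), (7, t, t)}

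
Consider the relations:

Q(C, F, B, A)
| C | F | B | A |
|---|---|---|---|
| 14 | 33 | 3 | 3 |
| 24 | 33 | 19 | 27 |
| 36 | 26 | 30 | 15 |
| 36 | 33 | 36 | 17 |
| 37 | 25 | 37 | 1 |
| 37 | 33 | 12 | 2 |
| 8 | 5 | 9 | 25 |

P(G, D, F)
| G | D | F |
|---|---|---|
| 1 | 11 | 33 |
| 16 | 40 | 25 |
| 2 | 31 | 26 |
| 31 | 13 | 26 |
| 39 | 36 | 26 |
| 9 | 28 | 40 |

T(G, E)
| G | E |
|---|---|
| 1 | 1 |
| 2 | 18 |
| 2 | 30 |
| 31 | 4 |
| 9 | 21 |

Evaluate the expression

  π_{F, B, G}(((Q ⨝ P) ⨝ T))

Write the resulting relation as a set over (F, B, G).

{(26, 30, 2), (26, 30, 31), (33, 12, 1), (33, 19, 1), (33, 3, 1), (33, 36, 1)}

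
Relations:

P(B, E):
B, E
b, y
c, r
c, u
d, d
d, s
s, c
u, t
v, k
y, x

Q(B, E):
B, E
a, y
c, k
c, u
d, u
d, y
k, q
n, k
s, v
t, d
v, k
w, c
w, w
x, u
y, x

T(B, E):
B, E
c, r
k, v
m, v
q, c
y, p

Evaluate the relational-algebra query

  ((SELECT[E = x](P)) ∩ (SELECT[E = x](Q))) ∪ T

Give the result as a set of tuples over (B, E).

σ[E = x]: keep tuples satisfying E = x → {(y, x)}
σ[E = x]: keep tuples satisfying E = x → {(y, x)}
Taking the intersection: {(y, x)}
Taking the union: {(c, r), (k, v), (m, v), (q, c), (y, p), (y, x)}

{(c, r), (k, v), (m, v), (q, c), (y, p), (y, x)}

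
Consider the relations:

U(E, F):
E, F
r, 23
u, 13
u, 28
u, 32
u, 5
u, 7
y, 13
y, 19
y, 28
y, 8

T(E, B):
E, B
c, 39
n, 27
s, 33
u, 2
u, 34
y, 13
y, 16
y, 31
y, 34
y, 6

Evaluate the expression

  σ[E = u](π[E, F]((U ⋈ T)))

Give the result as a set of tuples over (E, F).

{(u, 13), (u, 28), (u, 32), (u, 5), (u, 7)}

U ⋈ T (natural join on E): {(u, 13, 2), (u, 13, 34), (u, 28, 2), (u, 28, 34), (u, 32, 2), (u, 32, 34), (u, 5, 2), (u, 5, 34), (u, 7, 2), (u, 7, 34), (y, 13, 13), (y, 13, 16), (y, 13, 31), (y, 13, 34), (y, 13, 6), (y, 19, 13), (y, 19, 16), (y, 19, 31), (y, 19, 34), (y, 19, 6), (y, 28, 13), (y, 28, 16), (y, 28, 31), (y, 28, 34), (y, 28, 6), (y, 8, 13), (y, 8, 16), (y, 8, 31), (y, 8, 34), (y, 8, 6)}
π[E, F]: project onto (E, F) (21 duplicate(s) eliminated) → {(u, 13), (u, 28), (u, 32), (u, 5), (u, 7), (y, 13), (y, 19), (y, 28), (y, 8)}
Apply σ_{E = u}; surviving tuples: {(u, 13), (u, 28), (u, 32), (u, 5), (u, 7)}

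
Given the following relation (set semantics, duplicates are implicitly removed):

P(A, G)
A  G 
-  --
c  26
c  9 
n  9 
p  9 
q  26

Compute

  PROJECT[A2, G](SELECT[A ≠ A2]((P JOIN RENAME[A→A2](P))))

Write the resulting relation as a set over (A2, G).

ρ[A→A2]: schema becomes (A2, G); tuples unchanged.
Natural join on G: {(c, 26, c), (c, 26, q), (c, 9, c), (c, 9, n), (c, 9, p), (n, 9, c), (n, 9, n), (n, 9, p), (p, 9, c), (p, 9, n), (p, 9, p), (q, 26, c), (q, 26, q)}
Filtering on A ≠ A2 leaves {(c, 26, q), (c, 9, n), (c, 9, p), (n, 9, c), (n, 9, p), (p, 9, c), (p, 9, n), (q, 26, c)}.
Keep only column(s) A2, G (3 duplicate(s) eliminated): {(c, 26), (c, 9), (n, 9), (p, 9), (q, 26)}

{(c, 26), (c, 9), (n, 9), (p, 9), (q, 26)}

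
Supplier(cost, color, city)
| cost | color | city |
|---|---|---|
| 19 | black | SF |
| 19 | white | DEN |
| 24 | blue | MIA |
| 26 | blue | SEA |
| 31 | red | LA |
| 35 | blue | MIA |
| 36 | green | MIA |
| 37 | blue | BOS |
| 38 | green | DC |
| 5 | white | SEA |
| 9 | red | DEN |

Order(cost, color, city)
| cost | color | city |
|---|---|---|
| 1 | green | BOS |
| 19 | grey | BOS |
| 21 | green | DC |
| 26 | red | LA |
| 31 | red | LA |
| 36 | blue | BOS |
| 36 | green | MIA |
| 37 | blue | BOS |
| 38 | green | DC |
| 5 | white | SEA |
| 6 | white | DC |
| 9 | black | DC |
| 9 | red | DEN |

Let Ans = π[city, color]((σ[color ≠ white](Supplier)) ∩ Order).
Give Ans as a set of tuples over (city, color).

{(BOS, blue), (DC, green), (DEN, red), (LA, red), (MIA, green)}

Selection color ≠ white: {(19, black, SF), (24, blue, MIA), (26, blue, SEA), (31, red, LA), (35, blue, MIA), (36, green, MIA), (37, blue, BOS), (38, green, DC), (9, red, DEN)}
Intersection: {(19, black, SF), (24, blue, MIA), (26, blue, SEA), (31, red, LA), (35, blue, MIA), (36, green, MIA), (37, blue, BOS), (38, green, DC), (9, red, DEN)} with {(1, green, BOS), (19, grey, BOS), (21, green, DC), (26, red, LA), (31, red, LA), (36, blue, BOS), (36, green, MIA), (37, blue, BOS), (38, green, DC), (5, white, SEA), (6, white, DC), (9, black, DC), (9, red, DEN)} → {(31, red, LA), (36, green, MIA), (37, blue, BOS), (38, green, DC), (9, red, DEN)}
π_{city, color} gives {(BOS, blue), (DC, green), (DEN, red), (LA, red), (MIA, green)}.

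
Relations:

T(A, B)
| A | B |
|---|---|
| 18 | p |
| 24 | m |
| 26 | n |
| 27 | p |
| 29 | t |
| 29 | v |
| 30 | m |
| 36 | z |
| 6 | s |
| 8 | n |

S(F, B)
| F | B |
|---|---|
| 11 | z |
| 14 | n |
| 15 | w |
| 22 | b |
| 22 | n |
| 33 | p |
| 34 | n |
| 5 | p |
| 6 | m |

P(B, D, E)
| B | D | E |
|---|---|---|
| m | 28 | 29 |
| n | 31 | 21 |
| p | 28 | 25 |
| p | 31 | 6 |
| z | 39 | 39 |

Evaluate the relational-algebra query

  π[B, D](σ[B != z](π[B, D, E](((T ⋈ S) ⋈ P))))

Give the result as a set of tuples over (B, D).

{(m, 28), (n, 31), (p, 28), (p, 31)}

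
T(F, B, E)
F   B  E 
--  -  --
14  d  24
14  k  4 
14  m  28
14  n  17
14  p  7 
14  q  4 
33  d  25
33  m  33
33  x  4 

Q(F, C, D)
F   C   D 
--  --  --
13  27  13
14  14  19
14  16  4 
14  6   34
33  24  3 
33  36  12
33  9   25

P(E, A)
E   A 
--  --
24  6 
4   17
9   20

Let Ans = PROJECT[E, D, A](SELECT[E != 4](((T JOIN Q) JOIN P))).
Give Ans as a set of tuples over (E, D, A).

{(24, 19, 6), (24, 34, 6), (24, 4, 6)}

Natural join on F: {(14, d, 24, 14, 19), (14, d, 24, 16, 4), (14, d, 24, 6, 34), (14, k, 4, 14, 19), (14, k, 4, 16, 4), (14, k, 4, 6, 34), (14, m, 28, 14, 19), (14, m, 28, 16, 4), (14, m, 28, 6, 34), (14, n, 17, 14, 19), (14, n, 17, 16, 4), (14, n, 17, 6, 34), (14, p, 7, 14, 19), (14, p, 7, 16, 4), (14, p, 7, 6, 34), (14, q, 4, 14, 19), (14, q, 4, 16, 4), (14, q, 4, 6, 34), (33, d, 25, 24, 3), (33, d, 25, 36, 12), (33, d, 25, 9, 25), (33, m, 33, 24, 3), (33, m, 33, 36, 12), (33, m, 33, 9, 25), (33, x, 4, 24, 3), (33, x, 4, 36, 12), (33, x, 4, 9, 25)}
Natural join on E: {(14, d, 24, 14, 19, 6), (14, d, 24, 16, 4, 6), (14, d, 24, 6, 34, 6), (14, k, 4, 14, 19, 17), (14, k, 4, 16, 4, 17), (14, k, 4, 6, 34, 17), (14, q, 4, 14, 19, 17), (14, q, 4, 16, 4, 17), (14, q, 4, 6, 34, 17), (33, x, 4, 24, 3, 17), (33, x, 4, 36, 12, 17), (33, x, 4, 9, 25, 17)}
Selection E != 4: {(14, d, 24, 14, 19, 6), (14, d, 24, 16, 4, 6), (14, d, 24, 6, 34, 6)}
Projecting to E, D, A: {(24, 19, 6), (24, 34, 6), (24, 4, 6)}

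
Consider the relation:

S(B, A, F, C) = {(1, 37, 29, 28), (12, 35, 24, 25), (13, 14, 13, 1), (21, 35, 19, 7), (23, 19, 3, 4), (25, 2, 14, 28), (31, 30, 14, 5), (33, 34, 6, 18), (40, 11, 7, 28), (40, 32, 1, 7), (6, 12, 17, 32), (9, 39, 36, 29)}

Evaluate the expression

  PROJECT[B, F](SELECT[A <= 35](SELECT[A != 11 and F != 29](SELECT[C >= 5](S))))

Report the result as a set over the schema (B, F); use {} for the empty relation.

Filtering on C >= 5 leaves {(1, 37, 29, 28), (12, 35, 24, 25), (21, 35, 19, 7), (25, 2, 14, 28), (31, 30, 14, 5), (33, 34, 6, 18), (40, 11, 7, 28), (40, 32, 1, 7), (6, 12, 17, 32), (9, 39, 36, 29)}.
Filtering on A != 11 and F != 29 leaves {(12, 35, 24, 25), (21, 35, 19, 7), (25, 2, 14, 28), (31, 30, 14, 5), (33, 34, 6, 18), (40, 32, 1, 7), (6, 12, 17, 32), (9, 39, 36, 29)}.
Filtering on A <= 35 leaves {(12, 35, 24, 25), (21, 35, 19, 7), (25, 2, 14, 28), (31, 30, 14, 5), (33, 34, 6, 18), (40, 32, 1, 7), (6, 12, 17, 32)}.
Keep only column(s) B, F: {(12, 24), (21, 19), (25, 14), (31, 14), (33, 6), (40, 1), (6, 17)}

{(12, 24), (21, 19), (25, 14), (31, 14), (33, 6), (40, 1), (6, 17)}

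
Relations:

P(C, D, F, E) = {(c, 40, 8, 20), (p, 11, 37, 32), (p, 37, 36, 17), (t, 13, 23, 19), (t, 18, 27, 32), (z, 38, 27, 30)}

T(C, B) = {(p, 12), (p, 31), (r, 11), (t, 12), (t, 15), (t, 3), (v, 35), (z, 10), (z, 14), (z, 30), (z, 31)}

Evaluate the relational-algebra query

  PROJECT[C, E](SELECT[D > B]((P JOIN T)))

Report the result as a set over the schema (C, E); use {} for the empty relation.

P ⋈ T (natural join on C): {(p, 11, 37, 32, 12), (p, 11, 37, 32, 31), (p, 37, 36, 17, 12), (p, 37, 36, 17, 31), (t, 13, 23, 19, 12), (t, 13, 23, 19, 15), (t, 13, 23, 19, 3), (t, 18, 27, 32, 12), (t, 18, 27, 32, 15), (t, 18, 27, 32, 3), (z, 38, 27, 30, 10), (z, 38, 27, 30, 14), (z, 38, 27, 30, 30), (z, 38, 27, 30, 31)}
Filtering on D > B leaves {(p, 37, 36, 17, 12), (p, 37, 36, 17, 31), (t, 13, 23, 19, 12), (t, 13, 23, 19, 3), (t, 18, 27, 32, 12), (t, 18, 27, 32, 15), (t, 18, 27, 32, 3), (z, 38, 27, 30, 10), (z, 38, 27, 30, 14), (z, 38, 27, 30, 30), (z, 38, 27, 30, 31)}.
Keep only column(s) C, E (7 duplicate(s) eliminated): {(p, 17), (t, 19), (t, 32), (z, 30)}

{(p, 17), (t, 19), (t, 32), (z, 30)}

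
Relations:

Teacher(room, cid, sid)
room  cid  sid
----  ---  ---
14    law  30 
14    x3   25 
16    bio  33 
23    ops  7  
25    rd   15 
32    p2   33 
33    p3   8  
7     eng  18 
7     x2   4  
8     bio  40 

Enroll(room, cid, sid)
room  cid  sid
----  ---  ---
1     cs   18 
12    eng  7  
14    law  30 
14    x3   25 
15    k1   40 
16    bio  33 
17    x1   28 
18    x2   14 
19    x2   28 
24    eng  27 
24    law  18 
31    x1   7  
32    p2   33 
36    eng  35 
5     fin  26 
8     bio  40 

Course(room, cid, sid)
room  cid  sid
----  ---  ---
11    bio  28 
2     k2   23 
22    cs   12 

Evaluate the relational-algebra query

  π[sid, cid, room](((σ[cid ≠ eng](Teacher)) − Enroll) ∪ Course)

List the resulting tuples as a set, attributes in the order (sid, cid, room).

Filtering on cid ≠ eng leaves {(14, law, 30), (14, x3, 25), (16, bio, 33), (23, ops, 7), (25, rd, 15), (32, p2, 33), (33, p3, 8), (7, x2, 4), (8, bio, 40)}.
Set difference of the two operands is {(23, ops, 7), (25, rd, 15), (33, p3, 8), (7, x2, 4)}.
Set union of the two operands is {(11, bio, 28), (2, k2, 23), (22, cs, 12), (23, ops, 7), (25, rd, 15), (33, p3, 8), (7, x2, 4)}.
π[sid, cid, room]: project onto (sid, cid, room) → {(12, cs, 22), (15, rd, 25), (23, k2, 2), (28, bio, 11), (4, x2, 7), (7, ops, 23), (8, p3, 33)}

{(12, cs, 22), (15, rd, 25), (23, k2, 2), (28, bio, 11), (4, x2, 7), (7, ops, 23), (8, p3, 33)}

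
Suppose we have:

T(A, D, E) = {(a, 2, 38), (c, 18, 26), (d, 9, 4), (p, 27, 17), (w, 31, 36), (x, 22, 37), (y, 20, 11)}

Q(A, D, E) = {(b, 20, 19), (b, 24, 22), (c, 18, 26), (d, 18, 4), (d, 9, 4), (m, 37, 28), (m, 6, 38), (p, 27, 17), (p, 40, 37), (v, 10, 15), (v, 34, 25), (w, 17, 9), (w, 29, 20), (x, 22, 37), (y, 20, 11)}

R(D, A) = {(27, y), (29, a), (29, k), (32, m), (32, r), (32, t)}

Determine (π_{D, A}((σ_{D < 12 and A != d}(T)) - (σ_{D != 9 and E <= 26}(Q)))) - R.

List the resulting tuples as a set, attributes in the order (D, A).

{(2, a)}

Apply σ_{D < 12 and A != d}; surviving tuples: {(a, 2, 38)}
Apply σ_{D != 9 and E <= 26}; surviving tuples: {(b, 20, 19), (b, 24, 22), (c, 18, 26), (d, 18, 4), (p, 27, 17), (v, 10, 15), (v, 34, 25), (w, 17, 9), (w, 29, 20), (y, 20, 11)}
Taking the difference: {(a, 2, 38)}
Projecting to D, A: {(2, a)}
Taking the difference: {(2, a)}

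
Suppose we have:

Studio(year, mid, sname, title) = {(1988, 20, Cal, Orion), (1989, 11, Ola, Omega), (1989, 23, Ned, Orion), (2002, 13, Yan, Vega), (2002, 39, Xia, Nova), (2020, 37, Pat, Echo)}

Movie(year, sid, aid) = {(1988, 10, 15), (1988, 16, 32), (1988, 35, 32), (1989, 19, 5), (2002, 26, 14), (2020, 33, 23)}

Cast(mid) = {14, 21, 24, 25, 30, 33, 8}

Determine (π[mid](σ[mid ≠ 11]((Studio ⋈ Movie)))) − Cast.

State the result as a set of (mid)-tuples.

{13, 20, 23, 37, 39}

Studio ⋈ Movie (natural join on year): {(1988, 20, Cal, Orion, 10, 15), (1988, 20, Cal, Orion, 16, 32), (1988, 20, Cal, Orion, 35, 32), (1989, 11, Ola, Omega, 19, 5), (1989, 23, Ned, Orion, 19, 5), (2002, 13, Yan, Vega, 26, 14), (2002, 39, Xia, Nova, 26, 14), (2020, 37, Pat, Echo, 33, 23)}
Apply σ_{mid ≠ 11}; surviving tuples: {(1988, 20, Cal, Orion, 10, 15), (1988, 20, Cal, Orion, 16, 32), (1988, 20, Cal, Orion, 35, 32), (1989, 23, Ned, Orion, 19, 5), (2002, 13, Yan, Vega, 26, 14), (2002, 39, Xia, Nova, 26, 14), (2020, 37, Pat, Echo, 33, 23)}
Projecting to mid (2 duplicate(s) eliminated): {13, 20, 23, 37, 39}
Difference: {13, 20, 23, 37, 39} with {14, 21, 24, 25, 30, 33, 8} → {13, 20, 23, 37, 39}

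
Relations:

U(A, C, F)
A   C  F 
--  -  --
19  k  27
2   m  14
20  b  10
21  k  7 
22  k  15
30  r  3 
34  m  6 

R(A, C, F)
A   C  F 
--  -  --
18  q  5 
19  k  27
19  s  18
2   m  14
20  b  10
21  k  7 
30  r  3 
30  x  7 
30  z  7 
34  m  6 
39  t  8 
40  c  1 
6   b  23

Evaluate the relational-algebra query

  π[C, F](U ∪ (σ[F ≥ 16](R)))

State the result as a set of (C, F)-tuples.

{(b, 10), (b, 23), (k, 15), (k, 27), (k, 7), (m, 14), (m, 6), (r, 3), (s, 18)}

Apply σ_{F ≥ 16}; surviving tuples: {(19, k, 27), (19, s, 18), (6, b, 23)}
Taking the union: {(19, k, 27), (19, s, 18), (2, m, 14), (20, b, 10), (21, k, 7), (22, k, 15), (30, r, 3), (34, m, 6), (6, b, 23)}
Keep only column(s) C, F: {(b, 10), (b, 23), (k, 15), (k, 27), (k, 7), (m, 14), (m, 6), (r, 3), (s, 18)}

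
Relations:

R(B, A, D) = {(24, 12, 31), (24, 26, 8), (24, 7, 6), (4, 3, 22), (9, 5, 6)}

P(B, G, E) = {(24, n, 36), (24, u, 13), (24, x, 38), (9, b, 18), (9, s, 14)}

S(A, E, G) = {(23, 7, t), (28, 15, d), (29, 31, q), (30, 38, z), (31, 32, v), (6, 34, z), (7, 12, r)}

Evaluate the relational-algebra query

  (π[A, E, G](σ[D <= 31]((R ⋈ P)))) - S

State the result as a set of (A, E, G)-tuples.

R ⋈ P (natural join on B): {(24, 12, 31, n, 36), (24, 12, 31, u, 13), (24, 12, 31, x, 38), (24, 26, 8, n, 36), (24, 26, 8, u, 13), (24, 26, 8, x, 38), (24, 7, 6, n, 36), (24, 7, 6, u, 13), (24, 7, 6, x, 38), (9, 5, 6, b, 18), (9, 5, 6, s, 14)}
Apply σ_{D <= 31}; surviving tuples: {(24, 12, 31, n, 36), (24, 12, 31, u, 13), (24, 12, 31, x, 38), (24, 26, 8, n, 36), (24, 26, 8, u, 13), (24, 26, 8, x, 38), (24, 7, 6, n, 36), (24, 7, 6, u, 13), (24, 7, 6, x, 38), (9, 5, 6, b, 18), (9, 5, 6, s, 14)}
Keep only column(s) A, E, G: {(12, 13, u), (12, 36, n), (12, 38, x), (26, 13, u), (26, 36, n), (26, 38, x), (5, 14, s), (5, 18, b), (7, 13, u), (7, 36, n), (7, 38, x)}
Set difference of the two operands is {(12, 13, u), (12, 36, n), (12, 38, x), (26, 13, u), (26, 36, n), (26, 38, x), (5, 14, s), (5, 18, b), (7, 13, u), (7, 36, n), (7, 38, x)}.

{(12, 13, u), (12, 36, n), (12, 38, x), (26, 13, u), (26, 36, n), (26, 38, x), (5, 14, s), (5, 18, b), (7, 13, u), (7, 36, n), (7, 38, x)}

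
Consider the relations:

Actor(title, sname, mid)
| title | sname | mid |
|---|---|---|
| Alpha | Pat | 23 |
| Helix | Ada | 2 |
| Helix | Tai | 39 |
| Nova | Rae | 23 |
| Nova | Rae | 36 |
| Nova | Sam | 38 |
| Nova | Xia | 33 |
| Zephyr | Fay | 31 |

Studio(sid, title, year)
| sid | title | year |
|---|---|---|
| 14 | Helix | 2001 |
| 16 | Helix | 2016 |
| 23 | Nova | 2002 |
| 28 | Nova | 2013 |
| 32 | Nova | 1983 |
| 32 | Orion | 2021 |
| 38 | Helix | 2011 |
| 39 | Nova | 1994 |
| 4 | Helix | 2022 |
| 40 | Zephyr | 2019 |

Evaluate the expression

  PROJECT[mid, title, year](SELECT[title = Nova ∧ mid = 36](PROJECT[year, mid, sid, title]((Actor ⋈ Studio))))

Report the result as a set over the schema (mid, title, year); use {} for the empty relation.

{(36, Nova, 1983), (36, Nova, 1994), (36, Nova, 2002), (36, Nova, 2013)}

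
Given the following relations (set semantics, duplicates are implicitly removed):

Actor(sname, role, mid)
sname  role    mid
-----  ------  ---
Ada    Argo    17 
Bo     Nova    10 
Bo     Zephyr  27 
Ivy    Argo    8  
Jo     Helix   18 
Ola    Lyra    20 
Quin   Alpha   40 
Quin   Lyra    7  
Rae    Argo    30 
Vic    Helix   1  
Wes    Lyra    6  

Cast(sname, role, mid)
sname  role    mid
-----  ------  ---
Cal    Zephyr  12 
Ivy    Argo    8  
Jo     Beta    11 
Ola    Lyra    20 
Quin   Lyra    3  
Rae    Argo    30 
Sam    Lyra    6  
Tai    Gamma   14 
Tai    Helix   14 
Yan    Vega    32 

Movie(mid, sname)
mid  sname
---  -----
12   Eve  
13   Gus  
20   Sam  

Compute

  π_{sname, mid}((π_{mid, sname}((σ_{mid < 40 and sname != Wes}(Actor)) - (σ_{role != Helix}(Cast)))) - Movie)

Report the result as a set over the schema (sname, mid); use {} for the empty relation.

Apply σ_{mid < 40 and sname != Wes}; surviving tuples: {(Ada, Argo, 17), (Bo, Nova, 10), (Bo, Zephyr, 27), (Ivy, Argo, 8), (Jo, Helix, 18), (Ola, Lyra, 20), (Quin, Lyra, 7), (Rae, Argo, 30), (Vic, Helix, 1)}
Apply σ_{role != Helix}; surviving tuples: {(Cal, Zephyr, 12), (Ivy, Argo, 8), (Jo, Beta, 11), (Ola, Lyra, 20), (Quin, Lyra, 3), (Rae, Argo, 30), (Sam, Lyra, 6), (Tai, Gamma, 14), (Yan, Vega, 32)}
Set difference of the two operands is {(Ada, Argo, 17), (Bo, Nova, 10), (Bo, Zephyr, 27), (Jo, Helix, 18), (Quin, Lyra, 7), (Vic, Helix, 1)}.
π_{mid, sname} gives {(1, Vic), (10, Bo), (17, Ada), (18, Jo), (27, Bo), (7, Quin)}.
Set difference of the two operands is {(1, Vic), (10, Bo), (17, Ada), (18, Jo), (27, Bo), (7, Quin)}.
π_{sname, mid} gives {(Ada, 17), (Bo, 10), (Bo, 27), (Jo, 18), (Quin, 7), (Vic, 1)}.

{(Ada, 17), (Bo, 10), (Bo, 27), (Jo, 18), (Quin, 7), (Vic, 1)}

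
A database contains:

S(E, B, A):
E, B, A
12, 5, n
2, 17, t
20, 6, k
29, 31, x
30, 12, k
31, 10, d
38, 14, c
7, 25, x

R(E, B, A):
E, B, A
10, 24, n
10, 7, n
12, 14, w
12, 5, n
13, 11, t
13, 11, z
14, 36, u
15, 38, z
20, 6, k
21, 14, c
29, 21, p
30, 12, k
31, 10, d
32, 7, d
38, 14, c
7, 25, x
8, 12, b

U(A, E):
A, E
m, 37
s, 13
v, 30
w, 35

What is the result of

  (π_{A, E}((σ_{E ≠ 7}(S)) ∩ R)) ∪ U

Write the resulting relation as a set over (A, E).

{(c, 38), (d, 31), (k, 20), (k, 30), (m, 37), (n, 12), (s, 13), (v, 30), (w, 35)}

σ[E ≠ 7]: keep tuples satisfying E ≠ 7 → {(12, 5, n), (2, 17, t), (20, 6, k), (29, 31, x), (30, 12, k), (31, 10, d), (38, 14, c)}
Taking the intersection: {(12, 5, n), (20, 6, k), (30, 12, k), (31, 10, d), (38, 14, c)}
π_{A, E} gives {(c, 38), (d, 31), (k, 20), (k, 30), (n, 12)}.
Taking the union: {(c, 38), (d, 31), (k, 20), (k, 30), (m, 37), (n, 12), (s, 13), (v, 30), (w, 35)}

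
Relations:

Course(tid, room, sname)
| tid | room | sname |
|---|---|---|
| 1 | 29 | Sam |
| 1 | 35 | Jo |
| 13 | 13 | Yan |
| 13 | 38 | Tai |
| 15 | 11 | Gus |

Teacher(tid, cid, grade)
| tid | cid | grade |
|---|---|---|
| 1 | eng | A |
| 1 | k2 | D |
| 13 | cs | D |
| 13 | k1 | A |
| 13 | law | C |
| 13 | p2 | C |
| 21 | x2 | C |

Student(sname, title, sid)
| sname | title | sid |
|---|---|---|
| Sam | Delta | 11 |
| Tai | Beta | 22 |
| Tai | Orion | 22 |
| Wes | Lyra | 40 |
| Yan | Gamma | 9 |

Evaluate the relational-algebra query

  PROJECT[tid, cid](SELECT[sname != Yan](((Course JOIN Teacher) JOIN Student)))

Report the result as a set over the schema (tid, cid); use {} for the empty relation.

Course ⋈ Teacher (natural join on tid): {(1, 29, Sam, eng, A), (1, 29, Sam, k2, D), (1, 35, Jo, eng, A), (1, 35, Jo, k2, D), (13, 13, Yan, cs, D), (13, 13, Yan, k1, A), (13, 13, Yan, law, C), (13, 13, Yan, p2, C), (13, 38, Tai, cs, D), (13, 38, Tai, k1, A), (13, 38, Tai, law, C), (13, 38, Tai, p2, C)}
(Course JOIN Teacher) ⋈ Student (natural join on sname): {(1, 29, Sam, eng, A, Delta, 11), (1, 29, Sam, k2, D, Delta, 11), (13, 13, Yan, cs, D, Gamma, 9), (13, 13, Yan, k1, A, Gamma, 9), (13, 13, Yan, law, C, Gamma, 9), (13, 13, Yan, p2, C, Gamma, 9), (13, 38, Tai, cs, D, Beta, 22), (13, 38, Tai, cs, D, Orion, 22), (13, 38, Tai, k1, A, Beta, 22), (13, 38, Tai, k1, A, Orion, 22), (13, 38, Tai, law, C, Beta, 22), (13, 38, Tai, law, C, Orion, 22), (13, 38, Tai, p2, C, Beta, 22), (13, 38, Tai, p2, C, Orion, 22)}
σ[sname != Yan]: keep tuples satisfying sname != Yan → {(1, 29, Sam, eng, A, Delta, 11), (1, 29, Sam, k2, D, Delta, 11), (13, 38, Tai, cs, D, Beta, 22), (13, 38, Tai, cs, D, Orion, 22), (13, 38, Tai, k1, A, Beta, 22), (13, 38, Tai, k1, A, Orion, 22), (13, 38, Tai, law, C, Beta, 22), (13, 38, Tai, law, C, Orion, 22), (13, 38, Tai, p2, C, Beta, 22), (13, 38, Tai, p2, C, Orion, 22)}
π[tid, cid]: project onto (tid, cid) (4 duplicate(s) eliminated) → {(1, eng), (1, k2), (13, cs), (13, k1), (13, law), (13, p2)}

{(1, eng), (1, k2), (13, cs), (13, k1), (13, law), (13, p2)}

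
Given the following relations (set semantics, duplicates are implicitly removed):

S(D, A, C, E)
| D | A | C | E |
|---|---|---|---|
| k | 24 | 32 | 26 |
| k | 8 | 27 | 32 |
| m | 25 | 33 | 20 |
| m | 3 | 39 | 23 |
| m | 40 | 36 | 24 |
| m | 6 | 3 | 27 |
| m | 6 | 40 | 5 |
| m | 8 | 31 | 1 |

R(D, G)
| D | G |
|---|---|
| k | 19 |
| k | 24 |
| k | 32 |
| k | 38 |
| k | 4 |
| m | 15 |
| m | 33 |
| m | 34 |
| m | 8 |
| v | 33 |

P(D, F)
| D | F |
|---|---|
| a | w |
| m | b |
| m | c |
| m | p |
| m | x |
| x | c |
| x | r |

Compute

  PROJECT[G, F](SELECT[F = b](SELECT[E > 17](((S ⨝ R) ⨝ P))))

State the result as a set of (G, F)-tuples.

{(15, b), (33, b), (34, b), (8, b)}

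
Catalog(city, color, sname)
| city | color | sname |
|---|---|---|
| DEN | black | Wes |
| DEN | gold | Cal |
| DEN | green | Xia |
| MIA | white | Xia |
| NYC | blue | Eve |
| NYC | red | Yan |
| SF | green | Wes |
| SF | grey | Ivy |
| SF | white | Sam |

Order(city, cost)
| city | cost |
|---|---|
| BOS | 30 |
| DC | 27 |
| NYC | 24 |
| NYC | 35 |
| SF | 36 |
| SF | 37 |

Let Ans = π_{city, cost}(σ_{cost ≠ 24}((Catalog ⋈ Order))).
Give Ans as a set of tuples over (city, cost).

{(NYC, 35), (SF, 36), (SF, 37)}

Joining Catalog and Order on city yields {(NYC, blue, Eve, 24), (NYC, blue, Eve, 35), (NYC, red, Yan, 24), (NYC, red, Yan, 35), (SF, green, Wes, 36), (SF, green, Wes, 37), (SF, grey, Ivy, 36), (SF, grey, Ivy, 37), (SF, white, Sam, 36), (SF, white, Sam, 37)}.
Apply σ_{cost ≠ 24}; surviving tuples: {(NYC, blue, Eve, 35), (NYC, red, Yan, 35), (SF, green, Wes, 36), (SF, green, Wes, 37), (SF, grey, Ivy, 36), (SF, grey, Ivy, 37), (SF, white, Sam, 36), (SF, white, Sam, 37)}
Keep only column(s) city, cost (5 duplicate(s) eliminated): {(NYC, 35), (SF, 36), (SF, 37)}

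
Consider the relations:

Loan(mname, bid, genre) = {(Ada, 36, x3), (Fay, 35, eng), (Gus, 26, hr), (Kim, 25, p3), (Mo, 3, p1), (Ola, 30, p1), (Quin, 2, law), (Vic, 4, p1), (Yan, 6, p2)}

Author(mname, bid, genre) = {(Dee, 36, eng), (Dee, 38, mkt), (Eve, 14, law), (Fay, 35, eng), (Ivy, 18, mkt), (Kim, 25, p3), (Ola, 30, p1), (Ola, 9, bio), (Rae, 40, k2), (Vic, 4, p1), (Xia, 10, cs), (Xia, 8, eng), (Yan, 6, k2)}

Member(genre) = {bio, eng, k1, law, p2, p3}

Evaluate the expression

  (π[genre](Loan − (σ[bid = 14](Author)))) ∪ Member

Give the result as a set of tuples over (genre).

σ[bid = 14]: keep tuples satisfying bid = 14 → {(Eve, 14, law)}
Difference: {(Ada, 36, x3), (Fay, 35, eng), (Gus, 26, hr), (Kim, 25, p3), (Mo, 3, p1), (Ola, 30, p1), (Quin, 2, law), (Vic, 4, p1), (Yan, 6, p2)} with {(Eve, 14, law)} → {(Ada, 36, x3), (Fay, 35, eng), (Gus, 26, hr), (Kim, 25, p3), (Mo, 3, p1), (Ola, 30, p1), (Quin, 2, law), (Vic, 4, p1), (Yan, 6, p2)}
π_{genre} gives {eng, hr, law, p1, p2, p3, x3} (2 duplicate(s) eliminated).
Union: {eng, hr, law, p1, p2, p3, x3} with {bio, eng, k1, law, p2, p3} → {bio, eng, hr, k1, law, p1, p2, p3, x3}

{bio, eng, hr, k1, law, p1, p2, p3, x3}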